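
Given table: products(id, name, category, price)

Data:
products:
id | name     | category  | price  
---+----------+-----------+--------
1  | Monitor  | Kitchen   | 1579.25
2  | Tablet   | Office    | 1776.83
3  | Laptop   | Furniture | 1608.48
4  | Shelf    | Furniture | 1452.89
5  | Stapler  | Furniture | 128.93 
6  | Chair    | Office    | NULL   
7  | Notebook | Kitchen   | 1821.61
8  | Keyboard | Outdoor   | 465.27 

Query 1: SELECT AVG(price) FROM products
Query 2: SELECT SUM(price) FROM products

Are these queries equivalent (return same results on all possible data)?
No, not equivalent

Query 1 returns: [(1261.8942857142858,)]
Query 2 returns: [(8833.26,)]

Reason: AVG vs SUM give different aggregate values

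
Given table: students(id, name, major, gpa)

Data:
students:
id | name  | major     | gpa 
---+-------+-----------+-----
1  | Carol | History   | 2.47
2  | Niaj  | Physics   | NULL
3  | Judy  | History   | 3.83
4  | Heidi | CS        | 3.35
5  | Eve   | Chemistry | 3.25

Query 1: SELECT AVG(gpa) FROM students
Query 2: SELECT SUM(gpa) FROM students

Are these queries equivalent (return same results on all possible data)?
No, not equivalent

Query 1 returns: [(3.225,)]
Query 2 returns: [(12.9,)]

Reason: AVG vs SUM give different aggregate values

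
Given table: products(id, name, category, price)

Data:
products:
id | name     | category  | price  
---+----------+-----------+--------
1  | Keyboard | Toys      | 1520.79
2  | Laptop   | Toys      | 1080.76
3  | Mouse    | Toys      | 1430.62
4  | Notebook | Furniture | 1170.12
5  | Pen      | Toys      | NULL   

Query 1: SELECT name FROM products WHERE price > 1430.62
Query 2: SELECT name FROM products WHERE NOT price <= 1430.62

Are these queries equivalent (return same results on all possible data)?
Yes, equivalent

Both queries return: [('Keyboard',)]

Reason: Both filter price > 1430.62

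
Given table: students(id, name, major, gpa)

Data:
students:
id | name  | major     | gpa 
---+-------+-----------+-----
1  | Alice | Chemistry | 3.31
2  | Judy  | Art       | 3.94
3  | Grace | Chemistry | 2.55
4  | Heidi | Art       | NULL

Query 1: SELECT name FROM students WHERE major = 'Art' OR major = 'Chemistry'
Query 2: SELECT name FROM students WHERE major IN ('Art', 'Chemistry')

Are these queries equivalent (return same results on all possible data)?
Yes, equivalent

Both queries return: [('Alice',), ('Grace',), ('Heidi',), ('Judy',)]

Reason: OR vs IN are equivalent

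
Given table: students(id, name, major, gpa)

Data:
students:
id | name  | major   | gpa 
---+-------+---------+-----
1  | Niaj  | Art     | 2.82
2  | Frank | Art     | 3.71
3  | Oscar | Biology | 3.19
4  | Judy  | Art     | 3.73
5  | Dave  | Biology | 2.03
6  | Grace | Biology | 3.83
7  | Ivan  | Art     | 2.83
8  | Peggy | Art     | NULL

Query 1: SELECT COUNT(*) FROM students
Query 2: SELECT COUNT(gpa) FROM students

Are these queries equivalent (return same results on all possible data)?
No, not equivalent

Query 1 returns: [(8,)]
Query 2 returns: [(7,)]

Reason: COUNT(*) includes NULLs, COUNT(column) excludes them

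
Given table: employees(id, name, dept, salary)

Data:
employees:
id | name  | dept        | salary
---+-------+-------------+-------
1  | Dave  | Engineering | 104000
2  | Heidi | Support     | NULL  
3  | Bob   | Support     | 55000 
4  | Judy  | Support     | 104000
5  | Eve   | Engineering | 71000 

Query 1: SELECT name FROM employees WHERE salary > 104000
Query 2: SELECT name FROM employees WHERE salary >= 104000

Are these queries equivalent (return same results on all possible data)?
No, not equivalent

Query 1 returns: []
Query 2 returns: [('Dave',), ('Judy',)]

Reason: > vs >= gives different results when salary = 104000 exists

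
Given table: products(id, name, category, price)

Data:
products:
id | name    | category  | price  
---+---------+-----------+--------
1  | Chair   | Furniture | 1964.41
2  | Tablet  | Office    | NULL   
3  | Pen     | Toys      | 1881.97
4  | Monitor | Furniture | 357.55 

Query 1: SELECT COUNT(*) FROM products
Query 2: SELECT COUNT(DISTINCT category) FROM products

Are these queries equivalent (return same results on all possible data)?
No, not equivalent

Query 1 returns: [(4,)]
Query 2 returns: [(3,)]

Reason: COUNT(*) counts rows, COUNT(DISTINCT category) counts unique categorys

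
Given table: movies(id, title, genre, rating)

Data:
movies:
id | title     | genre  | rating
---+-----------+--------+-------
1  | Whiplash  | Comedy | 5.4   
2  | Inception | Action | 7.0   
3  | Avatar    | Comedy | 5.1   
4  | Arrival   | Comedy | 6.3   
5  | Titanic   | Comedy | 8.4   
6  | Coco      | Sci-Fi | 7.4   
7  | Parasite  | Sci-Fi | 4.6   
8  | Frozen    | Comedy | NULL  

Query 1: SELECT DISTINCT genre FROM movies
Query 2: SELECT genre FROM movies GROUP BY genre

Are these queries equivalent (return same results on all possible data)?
Yes, equivalent

Both queries return: [('Action',), ('Comedy',), ('Sci-Fi',)]

Reason: Both get unique genres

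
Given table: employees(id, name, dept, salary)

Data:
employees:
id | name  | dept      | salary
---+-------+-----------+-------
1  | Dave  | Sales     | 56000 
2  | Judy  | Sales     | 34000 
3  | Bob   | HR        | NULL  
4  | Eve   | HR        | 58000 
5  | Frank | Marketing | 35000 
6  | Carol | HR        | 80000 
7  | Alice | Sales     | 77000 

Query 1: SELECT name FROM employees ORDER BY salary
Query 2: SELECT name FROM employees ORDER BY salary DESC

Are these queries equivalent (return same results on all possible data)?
No, not equivalent

Query 1 returns: [('Bob',), ('Judy',), ('Frank',), ('Dave',), ('Eve',), ('Alice',), ('Carol',)]
Query 2 returns: [('Carol',), ('Alice',), ('Eve',), ('Dave',), ('Frank',), ('Judy',), ('Bob',)]

Reason: ASC vs DESC gives opposite ordering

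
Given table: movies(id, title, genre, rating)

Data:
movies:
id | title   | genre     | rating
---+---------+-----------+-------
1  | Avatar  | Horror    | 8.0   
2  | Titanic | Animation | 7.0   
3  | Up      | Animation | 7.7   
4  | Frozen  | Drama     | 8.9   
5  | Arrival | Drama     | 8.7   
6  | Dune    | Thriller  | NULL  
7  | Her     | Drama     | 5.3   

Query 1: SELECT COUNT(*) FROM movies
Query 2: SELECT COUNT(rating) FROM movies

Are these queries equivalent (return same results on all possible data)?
No, not equivalent

Query 1 returns: [(7,)]
Query 2 returns: [(6,)]

Reason: COUNT(*) includes NULLs, COUNT(column) excludes them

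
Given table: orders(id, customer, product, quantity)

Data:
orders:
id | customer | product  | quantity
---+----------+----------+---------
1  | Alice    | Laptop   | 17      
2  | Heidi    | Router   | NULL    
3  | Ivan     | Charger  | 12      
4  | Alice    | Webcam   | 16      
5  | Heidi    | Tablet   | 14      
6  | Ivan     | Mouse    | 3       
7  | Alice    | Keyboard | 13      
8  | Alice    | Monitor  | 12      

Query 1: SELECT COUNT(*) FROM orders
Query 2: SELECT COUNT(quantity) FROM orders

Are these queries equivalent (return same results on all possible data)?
No, not equivalent

Query 1 returns: [(8,)]
Query 2 returns: [(7,)]

Reason: COUNT(*) includes NULLs, COUNT(column) excludes them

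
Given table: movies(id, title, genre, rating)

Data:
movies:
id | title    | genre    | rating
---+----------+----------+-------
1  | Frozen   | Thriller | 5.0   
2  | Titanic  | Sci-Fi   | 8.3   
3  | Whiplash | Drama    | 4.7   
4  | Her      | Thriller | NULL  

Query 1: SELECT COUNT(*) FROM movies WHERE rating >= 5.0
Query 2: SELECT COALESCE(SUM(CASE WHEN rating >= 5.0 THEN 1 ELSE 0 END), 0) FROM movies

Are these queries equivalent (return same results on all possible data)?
Yes, equivalent

Both queries return: [(2,)]

Reason: COUNT with WHERE vs conditional SUM (COALESCE handles empty-table NULL)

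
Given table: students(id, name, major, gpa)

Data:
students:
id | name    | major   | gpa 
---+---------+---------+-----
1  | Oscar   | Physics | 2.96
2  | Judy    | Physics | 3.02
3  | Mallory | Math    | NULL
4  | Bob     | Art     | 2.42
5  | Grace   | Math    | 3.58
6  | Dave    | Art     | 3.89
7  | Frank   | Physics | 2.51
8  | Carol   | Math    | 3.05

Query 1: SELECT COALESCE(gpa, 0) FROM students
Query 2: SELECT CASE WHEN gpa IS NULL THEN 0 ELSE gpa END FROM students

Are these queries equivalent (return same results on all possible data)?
Yes, equivalent

Both queries return: [(0,), (2.42,), (2.51,), (2.96,), (3.02,), (3.05,), (3.58,), (3.89,)]

Reason: COALESCE vs CASE for NULL handling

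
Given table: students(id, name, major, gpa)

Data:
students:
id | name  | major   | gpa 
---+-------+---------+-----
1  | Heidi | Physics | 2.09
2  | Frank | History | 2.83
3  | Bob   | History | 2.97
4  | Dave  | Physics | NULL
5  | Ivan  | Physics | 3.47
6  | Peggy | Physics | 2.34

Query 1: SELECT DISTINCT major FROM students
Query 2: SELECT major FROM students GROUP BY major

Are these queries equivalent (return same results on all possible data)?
Yes, equivalent

Both queries return: [('History',), ('Physics',)]

Reason: Both get unique majors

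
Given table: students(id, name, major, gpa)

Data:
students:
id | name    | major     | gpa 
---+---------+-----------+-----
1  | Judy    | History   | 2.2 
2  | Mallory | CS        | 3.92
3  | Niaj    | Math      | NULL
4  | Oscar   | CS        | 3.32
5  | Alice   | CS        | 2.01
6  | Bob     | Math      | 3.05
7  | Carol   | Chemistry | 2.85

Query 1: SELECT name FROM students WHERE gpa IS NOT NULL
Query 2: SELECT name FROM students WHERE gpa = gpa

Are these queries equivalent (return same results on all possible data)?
Yes, equivalent

Both queries return: [('Alice',), ('Bob',), ('Carol',), ('Judy',), ('Mallory',), ('Oscar',)]

Reason: IS NOT NULL vs self-equality (both exclude NULLs)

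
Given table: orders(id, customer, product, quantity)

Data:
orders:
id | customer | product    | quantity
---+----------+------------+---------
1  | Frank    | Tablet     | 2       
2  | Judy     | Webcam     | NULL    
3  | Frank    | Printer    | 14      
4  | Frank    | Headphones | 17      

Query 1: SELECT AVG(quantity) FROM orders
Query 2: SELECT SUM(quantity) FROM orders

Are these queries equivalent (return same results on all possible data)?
No, not equivalent

Query 1 returns: [(11.0,)]
Query 2 returns: [(33,)]

Reason: AVG vs SUM give different aggregate values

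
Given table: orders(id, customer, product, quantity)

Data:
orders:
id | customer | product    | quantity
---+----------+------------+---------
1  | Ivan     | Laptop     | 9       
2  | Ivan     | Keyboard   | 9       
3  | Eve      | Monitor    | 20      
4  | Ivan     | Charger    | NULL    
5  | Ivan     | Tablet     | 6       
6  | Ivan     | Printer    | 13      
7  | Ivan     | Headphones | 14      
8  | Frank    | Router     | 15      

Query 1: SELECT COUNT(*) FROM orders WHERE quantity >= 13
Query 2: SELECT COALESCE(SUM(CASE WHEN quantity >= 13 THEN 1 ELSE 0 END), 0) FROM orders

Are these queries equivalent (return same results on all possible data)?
Yes, equivalent

Both queries return: [(4,)]

Reason: COUNT with WHERE vs conditional SUM (COALESCE handles empty-table NULL)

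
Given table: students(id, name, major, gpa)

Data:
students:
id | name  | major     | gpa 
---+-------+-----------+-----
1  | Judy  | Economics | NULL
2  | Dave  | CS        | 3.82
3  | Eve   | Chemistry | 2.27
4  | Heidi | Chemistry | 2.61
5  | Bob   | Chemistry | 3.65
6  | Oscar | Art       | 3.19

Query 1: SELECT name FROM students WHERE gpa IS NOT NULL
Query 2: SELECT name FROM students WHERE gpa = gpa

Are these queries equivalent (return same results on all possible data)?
Yes, equivalent

Both queries return: [('Bob',), ('Dave',), ('Eve',), ('Heidi',), ('Oscar',)]

Reason: IS NOT NULL vs self-equality (both exclude NULLs)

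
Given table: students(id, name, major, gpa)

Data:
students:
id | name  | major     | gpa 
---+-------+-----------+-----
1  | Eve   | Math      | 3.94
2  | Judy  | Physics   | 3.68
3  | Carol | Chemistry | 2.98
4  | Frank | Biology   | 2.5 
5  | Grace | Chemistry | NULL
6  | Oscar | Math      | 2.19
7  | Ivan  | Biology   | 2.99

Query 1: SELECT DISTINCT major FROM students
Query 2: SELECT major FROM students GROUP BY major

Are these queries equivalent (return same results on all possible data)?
Yes, equivalent

Both queries return: [('Biology',), ('Chemistry',), ('Math',), ('Physics',)]

Reason: Both get unique majors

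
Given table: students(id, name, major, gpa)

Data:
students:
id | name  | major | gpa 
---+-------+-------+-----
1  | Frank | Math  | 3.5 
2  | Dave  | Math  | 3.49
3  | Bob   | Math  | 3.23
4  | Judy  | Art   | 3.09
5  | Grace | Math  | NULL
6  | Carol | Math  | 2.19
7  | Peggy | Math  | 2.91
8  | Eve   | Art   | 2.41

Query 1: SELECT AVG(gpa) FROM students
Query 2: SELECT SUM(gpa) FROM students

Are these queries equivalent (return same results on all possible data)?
No, not equivalent

Query 1 returns: [(2.974285714285714,)]
Query 2 returns: [(20.82,)]

Reason: AVG vs SUM give different aggregate values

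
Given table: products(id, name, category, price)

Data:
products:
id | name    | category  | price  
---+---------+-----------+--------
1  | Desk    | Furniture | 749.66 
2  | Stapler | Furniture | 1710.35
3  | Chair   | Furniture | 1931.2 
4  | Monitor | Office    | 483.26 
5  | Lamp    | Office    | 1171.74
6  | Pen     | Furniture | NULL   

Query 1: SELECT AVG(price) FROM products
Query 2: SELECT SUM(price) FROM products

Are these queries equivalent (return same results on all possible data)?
No, not equivalent

Query 1 returns: [(1209.242,)]
Query 2 returns: [(6046.21,)]

Reason: AVG vs SUM give different aggregate values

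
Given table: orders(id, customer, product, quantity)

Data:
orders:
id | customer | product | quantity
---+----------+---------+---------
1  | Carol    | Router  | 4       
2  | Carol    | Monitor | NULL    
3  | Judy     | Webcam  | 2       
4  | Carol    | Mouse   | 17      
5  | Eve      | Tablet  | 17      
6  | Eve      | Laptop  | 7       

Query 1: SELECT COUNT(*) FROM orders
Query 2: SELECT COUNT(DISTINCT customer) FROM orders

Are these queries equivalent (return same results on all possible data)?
No, not equivalent

Query 1 returns: [(6,)]
Query 2 returns: [(3,)]

Reason: COUNT(*) counts rows, COUNT(DISTINCT customer) counts unique customers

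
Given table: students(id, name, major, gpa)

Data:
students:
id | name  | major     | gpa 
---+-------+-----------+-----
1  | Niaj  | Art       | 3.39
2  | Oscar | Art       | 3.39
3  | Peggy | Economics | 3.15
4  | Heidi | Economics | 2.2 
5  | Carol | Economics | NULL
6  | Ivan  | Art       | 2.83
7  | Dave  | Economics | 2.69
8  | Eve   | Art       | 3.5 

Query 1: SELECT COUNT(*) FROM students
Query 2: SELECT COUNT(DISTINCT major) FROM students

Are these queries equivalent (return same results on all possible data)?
No, not equivalent

Query 1 returns: [(8,)]
Query 2 returns: [(2,)]

Reason: COUNT(*) counts rows, COUNT(DISTINCT major) counts unique majors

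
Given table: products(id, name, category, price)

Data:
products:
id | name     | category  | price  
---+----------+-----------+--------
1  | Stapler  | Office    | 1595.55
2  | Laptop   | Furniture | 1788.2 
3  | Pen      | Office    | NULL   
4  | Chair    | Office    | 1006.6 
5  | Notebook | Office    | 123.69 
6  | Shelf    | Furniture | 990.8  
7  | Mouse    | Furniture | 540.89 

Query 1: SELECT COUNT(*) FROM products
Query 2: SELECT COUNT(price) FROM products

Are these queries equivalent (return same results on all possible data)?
No, not equivalent

Query 1 returns: [(7,)]
Query 2 returns: [(6,)]

Reason: COUNT(*) includes NULLs, COUNT(column) excludes them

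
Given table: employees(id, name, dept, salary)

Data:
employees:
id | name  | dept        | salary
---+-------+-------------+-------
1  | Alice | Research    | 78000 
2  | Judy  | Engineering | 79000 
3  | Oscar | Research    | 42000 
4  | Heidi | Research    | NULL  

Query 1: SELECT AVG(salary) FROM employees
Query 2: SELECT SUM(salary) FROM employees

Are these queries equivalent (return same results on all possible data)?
No, not equivalent

Query 1 returns: [(66333.33333333333,)]
Query 2 returns: [(199000,)]

Reason: AVG vs SUM give different aggregate values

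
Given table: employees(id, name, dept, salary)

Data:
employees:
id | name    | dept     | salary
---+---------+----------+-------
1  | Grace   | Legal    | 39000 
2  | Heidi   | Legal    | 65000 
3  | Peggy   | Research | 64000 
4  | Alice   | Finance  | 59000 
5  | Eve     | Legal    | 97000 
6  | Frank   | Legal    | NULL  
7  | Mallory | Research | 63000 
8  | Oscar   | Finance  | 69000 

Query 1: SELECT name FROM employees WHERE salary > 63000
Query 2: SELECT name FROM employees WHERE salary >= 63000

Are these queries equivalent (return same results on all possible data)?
No, not equivalent

Query 1 returns: [('Heidi',), ('Peggy',), ('Eve',), ('Oscar',)]
Query 2 returns: [('Heidi',), ('Peggy',), ('Eve',), ('Mallory',), ('Oscar',)]

Reason: > vs >= gives different results when salary = 63000 exists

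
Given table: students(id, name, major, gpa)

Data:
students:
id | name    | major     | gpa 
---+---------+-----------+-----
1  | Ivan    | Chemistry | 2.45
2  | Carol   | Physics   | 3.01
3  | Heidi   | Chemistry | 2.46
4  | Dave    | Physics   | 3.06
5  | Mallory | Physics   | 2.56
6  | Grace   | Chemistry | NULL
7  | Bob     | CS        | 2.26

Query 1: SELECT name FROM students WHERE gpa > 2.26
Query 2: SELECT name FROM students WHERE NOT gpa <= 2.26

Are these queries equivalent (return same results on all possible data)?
Yes, equivalent

Both queries return: [('Carol',), ('Dave',), ('Heidi',), ('Ivan',), ('Mallory',)]

Reason: Both filter gpa > 2.26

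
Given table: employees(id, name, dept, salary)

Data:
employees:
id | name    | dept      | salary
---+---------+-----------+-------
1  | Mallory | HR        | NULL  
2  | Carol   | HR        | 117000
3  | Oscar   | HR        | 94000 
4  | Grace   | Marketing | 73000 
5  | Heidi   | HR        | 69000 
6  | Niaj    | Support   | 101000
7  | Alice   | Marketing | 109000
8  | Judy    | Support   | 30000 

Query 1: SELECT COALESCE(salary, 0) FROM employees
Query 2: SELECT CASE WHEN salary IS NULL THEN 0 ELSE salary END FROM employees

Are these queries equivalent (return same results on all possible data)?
Yes, equivalent

Both queries return: [(0,), (30000,), (69000,), (73000,), (94000,), (101000,), (109000,), (117000,)]

Reason: COALESCE vs CASE for NULL handling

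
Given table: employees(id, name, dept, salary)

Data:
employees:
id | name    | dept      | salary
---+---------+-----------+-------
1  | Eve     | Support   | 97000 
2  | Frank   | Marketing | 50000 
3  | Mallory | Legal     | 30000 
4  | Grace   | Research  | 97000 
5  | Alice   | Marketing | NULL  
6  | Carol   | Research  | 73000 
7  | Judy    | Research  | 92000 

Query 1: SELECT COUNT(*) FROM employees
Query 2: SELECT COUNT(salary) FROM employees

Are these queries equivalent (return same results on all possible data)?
No, not equivalent

Query 1 returns: [(7,)]
Query 2 returns: [(6,)]

Reason: COUNT(*) includes NULLs, COUNT(column) excludes them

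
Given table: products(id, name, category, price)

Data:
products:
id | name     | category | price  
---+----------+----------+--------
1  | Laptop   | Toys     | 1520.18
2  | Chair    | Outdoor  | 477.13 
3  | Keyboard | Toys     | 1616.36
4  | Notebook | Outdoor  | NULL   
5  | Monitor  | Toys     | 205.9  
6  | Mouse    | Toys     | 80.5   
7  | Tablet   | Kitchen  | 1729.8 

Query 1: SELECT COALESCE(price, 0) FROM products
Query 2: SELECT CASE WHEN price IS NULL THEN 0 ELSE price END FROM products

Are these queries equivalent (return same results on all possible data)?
Yes, equivalent

Both queries return: [(0,), (80.5,), (205.9,), (477.13,), (1520.18,), (1616.36,), (1729.8,)]

Reason: COALESCE vs CASE for NULL handling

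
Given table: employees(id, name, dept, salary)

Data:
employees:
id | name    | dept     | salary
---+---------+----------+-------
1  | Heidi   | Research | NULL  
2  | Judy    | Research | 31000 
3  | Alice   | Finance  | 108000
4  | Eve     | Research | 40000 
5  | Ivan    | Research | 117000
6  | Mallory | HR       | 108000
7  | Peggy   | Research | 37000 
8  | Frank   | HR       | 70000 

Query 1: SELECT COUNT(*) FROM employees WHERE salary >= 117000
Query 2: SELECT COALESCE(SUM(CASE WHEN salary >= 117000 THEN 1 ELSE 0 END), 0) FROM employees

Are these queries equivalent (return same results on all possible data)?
Yes, equivalent

Both queries return: [(1,)]

Reason: COUNT with WHERE vs conditional SUM (COALESCE handles empty-table NULL)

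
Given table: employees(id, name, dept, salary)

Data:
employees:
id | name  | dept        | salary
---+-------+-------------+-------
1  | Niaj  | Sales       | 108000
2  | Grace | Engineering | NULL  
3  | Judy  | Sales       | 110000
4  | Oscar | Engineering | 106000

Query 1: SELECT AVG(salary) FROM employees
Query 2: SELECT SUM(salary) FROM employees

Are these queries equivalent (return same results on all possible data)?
No, not equivalent

Query 1 returns: [(108000.0,)]
Query 2 returns: [(324000,)]

Reason: AVG vs SUM give different aggregate values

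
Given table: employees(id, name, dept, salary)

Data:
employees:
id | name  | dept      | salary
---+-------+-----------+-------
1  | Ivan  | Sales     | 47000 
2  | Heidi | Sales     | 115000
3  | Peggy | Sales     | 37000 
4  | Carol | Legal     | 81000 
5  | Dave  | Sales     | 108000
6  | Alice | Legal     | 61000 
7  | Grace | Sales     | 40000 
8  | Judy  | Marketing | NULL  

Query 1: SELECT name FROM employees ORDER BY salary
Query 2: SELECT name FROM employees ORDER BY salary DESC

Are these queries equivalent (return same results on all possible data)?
No, not equivalent

Query 1 returns: [('Judy',), ('Peggy',), ('Grace',), ('Ivan',), ('Alice',), ('Carol',), ('Dave',), ('Heidi',)]
Query 2 returns: [('Heidi',), ('Dave',), ('Carol',), ('Alice',), ('Ivan',), ('Grace',), ('Peggy',), ('Judy',)]

Reason: ASC vs DESC gives opposite ordering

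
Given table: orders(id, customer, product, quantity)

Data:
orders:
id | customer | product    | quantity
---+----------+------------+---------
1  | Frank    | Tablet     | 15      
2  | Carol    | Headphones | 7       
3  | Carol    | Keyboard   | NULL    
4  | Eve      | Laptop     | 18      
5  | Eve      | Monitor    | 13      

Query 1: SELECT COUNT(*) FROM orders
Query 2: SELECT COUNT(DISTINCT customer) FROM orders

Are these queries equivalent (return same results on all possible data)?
No, not equivalent

Query 1 returns: [(5,)]
Query 2 returns: [(3,)]

Reason: COUNT(*) counts rows, COUNT(DISTINCT customer) counts unique customers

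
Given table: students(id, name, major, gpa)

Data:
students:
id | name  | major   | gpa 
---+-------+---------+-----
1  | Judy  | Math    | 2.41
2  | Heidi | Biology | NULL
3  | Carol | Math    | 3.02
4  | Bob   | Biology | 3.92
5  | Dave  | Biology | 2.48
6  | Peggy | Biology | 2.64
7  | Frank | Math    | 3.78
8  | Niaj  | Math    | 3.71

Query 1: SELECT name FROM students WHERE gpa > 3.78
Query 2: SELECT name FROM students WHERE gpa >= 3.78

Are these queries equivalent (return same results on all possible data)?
No, not equivalent

Query 1 returns: [('Bob',)]
Query 2 returns: [('Bob',), ('Frank',)]

Reason: > vs >= gives different results when gpa = 3.78 exists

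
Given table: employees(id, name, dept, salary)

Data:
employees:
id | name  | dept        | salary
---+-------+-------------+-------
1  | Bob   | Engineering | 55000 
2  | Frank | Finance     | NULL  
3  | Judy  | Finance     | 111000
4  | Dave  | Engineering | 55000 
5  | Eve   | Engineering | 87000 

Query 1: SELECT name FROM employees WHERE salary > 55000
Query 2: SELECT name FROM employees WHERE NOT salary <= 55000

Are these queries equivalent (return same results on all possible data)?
Yes, equivalent

Both queries return: [('Eve',), ('Judy',)]

Reason: Both filter salary > 55000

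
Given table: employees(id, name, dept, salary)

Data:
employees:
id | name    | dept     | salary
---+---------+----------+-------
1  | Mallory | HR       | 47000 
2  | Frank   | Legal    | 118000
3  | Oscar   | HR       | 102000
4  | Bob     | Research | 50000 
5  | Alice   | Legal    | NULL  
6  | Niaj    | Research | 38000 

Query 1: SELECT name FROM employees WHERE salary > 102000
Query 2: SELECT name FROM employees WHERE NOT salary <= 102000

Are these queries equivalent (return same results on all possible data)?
Yes, equivalent

Both queries return: [('Frank',)]

Reason: Both filter salary > 102000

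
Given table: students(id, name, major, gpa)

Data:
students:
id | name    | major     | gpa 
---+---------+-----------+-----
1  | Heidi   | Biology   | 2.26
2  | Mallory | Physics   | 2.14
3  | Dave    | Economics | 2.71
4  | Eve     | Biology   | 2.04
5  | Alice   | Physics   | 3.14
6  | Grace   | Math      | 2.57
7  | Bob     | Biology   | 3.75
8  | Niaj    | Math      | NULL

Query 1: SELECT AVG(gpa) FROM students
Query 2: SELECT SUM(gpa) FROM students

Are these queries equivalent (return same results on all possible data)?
No, not equivalent

Query 1 returns: [(2.6585714285714284,)]
Query 2 returns: [(18.61,)]

Reason: AVG vs SUM give different aggregate values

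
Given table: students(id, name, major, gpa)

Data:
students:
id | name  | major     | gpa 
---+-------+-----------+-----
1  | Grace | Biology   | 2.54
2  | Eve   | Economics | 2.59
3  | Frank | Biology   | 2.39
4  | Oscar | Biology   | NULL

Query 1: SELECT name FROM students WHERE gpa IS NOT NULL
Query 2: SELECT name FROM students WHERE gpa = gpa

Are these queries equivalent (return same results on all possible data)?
Yes, equivalent

Both queries return: [('Eve',), ('Frank',), ('Grace',)]

Reason: IS NOT NULL vs self-equality (both exclude NULLs)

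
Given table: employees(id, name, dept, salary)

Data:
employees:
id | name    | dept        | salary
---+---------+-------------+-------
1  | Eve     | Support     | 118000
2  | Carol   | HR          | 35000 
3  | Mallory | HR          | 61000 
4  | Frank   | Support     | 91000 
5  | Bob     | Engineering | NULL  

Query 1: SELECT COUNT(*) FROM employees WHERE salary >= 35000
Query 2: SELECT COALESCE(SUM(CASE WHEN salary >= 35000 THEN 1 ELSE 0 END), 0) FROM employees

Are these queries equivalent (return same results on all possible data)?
Yes, equivalent

Both queries return: [(4,)]

Reason: COUNT with WHERE vs conditional SUM (COALESCE handles empty-table NULL)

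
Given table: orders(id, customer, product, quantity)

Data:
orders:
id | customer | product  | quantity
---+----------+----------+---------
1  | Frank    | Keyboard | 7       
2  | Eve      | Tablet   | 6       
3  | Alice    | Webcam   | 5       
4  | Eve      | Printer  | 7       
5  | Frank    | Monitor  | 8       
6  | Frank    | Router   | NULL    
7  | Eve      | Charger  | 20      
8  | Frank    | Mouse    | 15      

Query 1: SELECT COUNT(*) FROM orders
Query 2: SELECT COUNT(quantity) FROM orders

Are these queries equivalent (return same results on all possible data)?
No, not equivalent

Query 1 returns: [(8,)]
Query 2 returns: [(7,)]

Reason: COUNT(*) includes NULLs, COUNT(column) excludes them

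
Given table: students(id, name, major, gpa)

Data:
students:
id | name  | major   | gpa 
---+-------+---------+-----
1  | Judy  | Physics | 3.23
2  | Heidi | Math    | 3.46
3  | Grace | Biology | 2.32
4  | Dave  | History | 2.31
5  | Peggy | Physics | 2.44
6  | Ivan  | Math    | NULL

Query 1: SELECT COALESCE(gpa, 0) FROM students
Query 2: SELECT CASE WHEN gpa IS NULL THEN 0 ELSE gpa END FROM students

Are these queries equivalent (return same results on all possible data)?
Yes, equivalent

Both queries return: [(0,), (2.31,), (2.32,), (2.44,), (3.23,), (3.46,)]

Reason: COALESCE vs CASE for NULL handling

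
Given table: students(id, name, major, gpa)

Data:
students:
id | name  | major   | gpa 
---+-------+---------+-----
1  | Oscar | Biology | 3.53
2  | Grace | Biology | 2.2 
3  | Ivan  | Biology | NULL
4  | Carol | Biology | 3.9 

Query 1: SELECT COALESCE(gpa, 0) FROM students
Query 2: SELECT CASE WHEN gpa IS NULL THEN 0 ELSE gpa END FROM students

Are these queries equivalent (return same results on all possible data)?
Yes, equivalent

Both queries return: [(0,), (2.2,), (3.53,), (3.9,)]

Reason: COALESCE vs CASE for NULL handling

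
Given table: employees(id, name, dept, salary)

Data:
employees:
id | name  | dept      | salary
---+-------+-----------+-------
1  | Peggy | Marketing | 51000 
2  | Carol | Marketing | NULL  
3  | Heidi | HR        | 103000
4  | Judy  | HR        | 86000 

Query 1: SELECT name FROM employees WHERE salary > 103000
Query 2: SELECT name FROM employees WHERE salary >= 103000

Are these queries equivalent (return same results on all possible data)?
No, not equivalent

Query 1 returns: []
Query 2 returns: [('Heidi',)]

Reason: > vs >= gives different results when salary = 103000 exists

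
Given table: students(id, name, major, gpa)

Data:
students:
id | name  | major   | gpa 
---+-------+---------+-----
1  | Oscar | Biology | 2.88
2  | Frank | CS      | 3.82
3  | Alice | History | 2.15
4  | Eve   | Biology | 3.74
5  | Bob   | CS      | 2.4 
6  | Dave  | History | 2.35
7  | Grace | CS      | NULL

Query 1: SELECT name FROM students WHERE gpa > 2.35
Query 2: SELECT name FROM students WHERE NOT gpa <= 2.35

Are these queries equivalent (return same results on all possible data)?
Yes, equivalent

Both queries return: [('Bob',), ('Eve',), ('Frank',), ('Oscar',)]

Reason: Both filter gpa > 2.35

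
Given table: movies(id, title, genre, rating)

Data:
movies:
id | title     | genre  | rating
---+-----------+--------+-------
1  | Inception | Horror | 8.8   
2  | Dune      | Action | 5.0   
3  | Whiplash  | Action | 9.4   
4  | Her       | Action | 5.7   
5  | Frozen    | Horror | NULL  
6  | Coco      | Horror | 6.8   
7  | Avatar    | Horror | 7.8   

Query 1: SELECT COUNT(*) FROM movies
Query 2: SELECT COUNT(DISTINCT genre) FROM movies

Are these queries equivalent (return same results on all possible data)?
No, not equivalent

Query 1 returns: [(7,)]
Query 2 returns: [(2,)]

Reason: COUNT(*) counts rows, COUNT(DISTINCT genre) counts unique genres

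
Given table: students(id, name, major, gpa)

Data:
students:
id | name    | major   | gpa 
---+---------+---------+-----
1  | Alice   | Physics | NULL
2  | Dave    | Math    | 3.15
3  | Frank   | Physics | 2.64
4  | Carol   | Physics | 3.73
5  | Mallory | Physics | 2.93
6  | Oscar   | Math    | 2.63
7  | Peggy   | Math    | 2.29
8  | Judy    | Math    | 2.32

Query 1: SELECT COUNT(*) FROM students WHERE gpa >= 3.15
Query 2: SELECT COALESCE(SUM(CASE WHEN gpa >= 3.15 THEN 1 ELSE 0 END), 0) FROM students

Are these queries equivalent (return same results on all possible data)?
Yes, equivalent

Both queries return: [(2,)]

Reason: COUNT with WHERE vs conditional SUM (COALESCE handles empty-table NULL)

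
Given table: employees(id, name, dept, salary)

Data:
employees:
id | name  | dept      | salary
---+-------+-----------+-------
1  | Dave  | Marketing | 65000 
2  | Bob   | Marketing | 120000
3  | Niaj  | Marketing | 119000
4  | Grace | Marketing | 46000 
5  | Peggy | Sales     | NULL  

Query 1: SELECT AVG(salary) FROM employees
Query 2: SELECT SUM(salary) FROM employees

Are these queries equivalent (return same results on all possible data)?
No, not equivalent

Query 1 returns: [(87500.0,)]
Query 2 returns: [(350000,)]

Reason: AVG vs SUM give different aggregate values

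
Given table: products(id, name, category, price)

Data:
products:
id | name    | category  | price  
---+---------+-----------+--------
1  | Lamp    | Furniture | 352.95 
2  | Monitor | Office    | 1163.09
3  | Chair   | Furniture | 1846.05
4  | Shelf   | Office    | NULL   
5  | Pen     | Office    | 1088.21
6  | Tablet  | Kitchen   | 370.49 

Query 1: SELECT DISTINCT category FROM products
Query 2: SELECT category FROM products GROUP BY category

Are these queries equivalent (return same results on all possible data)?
Yes, equivalent

Both queries return: [('Furniture',), ('Kitchen',), ('Office',)]

Reason: Both get unique categorys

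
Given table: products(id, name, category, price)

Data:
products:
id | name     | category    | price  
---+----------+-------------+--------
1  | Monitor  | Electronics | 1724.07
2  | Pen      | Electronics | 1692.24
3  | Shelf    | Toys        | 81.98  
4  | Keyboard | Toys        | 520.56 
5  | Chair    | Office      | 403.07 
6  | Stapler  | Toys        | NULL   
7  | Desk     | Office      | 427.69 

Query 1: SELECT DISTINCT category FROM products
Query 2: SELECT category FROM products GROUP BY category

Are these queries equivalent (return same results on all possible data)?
Yes, equivalent

Both queries return: [('Electronics',), ('Office',), ('Toys',)]

Reason: Both get unique categorys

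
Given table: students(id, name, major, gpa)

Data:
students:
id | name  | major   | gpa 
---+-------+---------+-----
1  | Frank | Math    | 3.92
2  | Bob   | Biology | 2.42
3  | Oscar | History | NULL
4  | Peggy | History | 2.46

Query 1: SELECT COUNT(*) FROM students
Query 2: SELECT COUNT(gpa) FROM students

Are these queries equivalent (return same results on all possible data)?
No, not equivalent

Query 1 returns: [(4,)]
Query 2 returns: [(3,)]

Reason: COUNT(*) includes NULLs, COUNT(column) excludes them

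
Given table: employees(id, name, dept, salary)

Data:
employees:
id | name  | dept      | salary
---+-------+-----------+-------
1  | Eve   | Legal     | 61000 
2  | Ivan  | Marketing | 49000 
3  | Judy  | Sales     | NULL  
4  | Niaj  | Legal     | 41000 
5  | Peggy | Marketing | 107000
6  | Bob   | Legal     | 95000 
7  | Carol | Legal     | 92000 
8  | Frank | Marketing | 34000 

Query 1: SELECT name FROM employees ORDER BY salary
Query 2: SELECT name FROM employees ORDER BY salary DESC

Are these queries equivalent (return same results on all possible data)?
No, not equivalent

Query 1 returns: [('Judy',), ('Frank',), ('Niaj',), ('Ivan',), ('Eve',), ('Carol',), ('Bob',), ('Peggy',)]
Query 2 returns: [('Peggy',), ('Bob',), ('Carol',), ('Eve',), ('Ivan',), ('Niaj',), ('Frank',), ('Judy',)]

Reason: ASC vs DESC gives opposite ordering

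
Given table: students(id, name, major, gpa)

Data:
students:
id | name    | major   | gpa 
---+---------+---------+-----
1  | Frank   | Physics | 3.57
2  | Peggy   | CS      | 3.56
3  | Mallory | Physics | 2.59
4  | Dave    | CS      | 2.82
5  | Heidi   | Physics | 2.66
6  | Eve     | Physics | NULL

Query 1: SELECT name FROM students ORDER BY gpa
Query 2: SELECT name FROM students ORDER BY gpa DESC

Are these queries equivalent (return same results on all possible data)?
No, not equivalent

Query 1 returns: [('Eve',), ('Mallory',), ('Heidi',), ('Dave',), ('Peggy',), ('Frank',)]
Query 2 returns: [('Frank',), ('Peggy',), ('Dave',), ('Heidi',), ('Mallory',), ('Eve',)]

Reason: ASC vs DESC gives opposite ordering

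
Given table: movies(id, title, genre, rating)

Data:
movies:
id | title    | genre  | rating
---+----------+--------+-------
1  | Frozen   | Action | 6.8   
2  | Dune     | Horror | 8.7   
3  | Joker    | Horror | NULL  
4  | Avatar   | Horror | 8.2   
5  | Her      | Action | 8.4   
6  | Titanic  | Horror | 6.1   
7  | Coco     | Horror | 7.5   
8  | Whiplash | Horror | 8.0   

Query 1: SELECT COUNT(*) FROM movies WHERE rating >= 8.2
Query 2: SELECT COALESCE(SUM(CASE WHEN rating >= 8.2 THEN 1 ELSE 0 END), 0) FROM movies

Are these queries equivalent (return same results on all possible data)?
Yes, equivalent

Both queries return: [(3,)]

Reason: COUNT with WHERE vs conditional SUM (COALESCE handles empty-table NULL)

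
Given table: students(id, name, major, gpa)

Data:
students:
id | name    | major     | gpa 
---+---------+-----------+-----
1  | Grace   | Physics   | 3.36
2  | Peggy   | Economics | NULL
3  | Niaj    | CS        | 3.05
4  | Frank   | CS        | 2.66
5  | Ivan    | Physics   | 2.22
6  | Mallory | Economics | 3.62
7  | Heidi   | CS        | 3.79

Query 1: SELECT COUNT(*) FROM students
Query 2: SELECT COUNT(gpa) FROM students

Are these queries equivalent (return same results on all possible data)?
No, not equivalent

Query 1 returns: [(7,)]
Query 2 returns: [(6,)]

Reason: COUNT(*) includes NULLs, COUNT(column) excludes them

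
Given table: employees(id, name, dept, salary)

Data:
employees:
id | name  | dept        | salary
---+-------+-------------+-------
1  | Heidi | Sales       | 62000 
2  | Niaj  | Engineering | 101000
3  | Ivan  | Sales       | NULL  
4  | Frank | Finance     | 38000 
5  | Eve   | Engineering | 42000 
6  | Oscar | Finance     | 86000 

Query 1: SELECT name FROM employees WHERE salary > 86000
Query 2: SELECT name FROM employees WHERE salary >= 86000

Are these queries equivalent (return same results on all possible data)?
No, not equivalent

Query 1 returns: [('Niaj',)]
Query 2 returns: [('Niaj',), ('Oscar',)]

Reason: > vs >= gives different results when salary = 86000 exists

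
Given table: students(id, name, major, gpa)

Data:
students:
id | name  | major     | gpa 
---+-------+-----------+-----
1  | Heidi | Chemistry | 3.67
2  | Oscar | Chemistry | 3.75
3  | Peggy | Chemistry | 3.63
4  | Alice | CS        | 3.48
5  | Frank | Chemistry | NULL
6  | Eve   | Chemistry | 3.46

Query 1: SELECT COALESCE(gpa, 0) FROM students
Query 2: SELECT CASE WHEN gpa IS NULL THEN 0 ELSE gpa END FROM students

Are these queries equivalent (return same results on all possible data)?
Yes, equivalent

Both queries return: [(0,), (3.46,), (3.48,), (3.63,), (3.67,), (3.75,)]

Reason: COALESCE vs CASE for NULL handling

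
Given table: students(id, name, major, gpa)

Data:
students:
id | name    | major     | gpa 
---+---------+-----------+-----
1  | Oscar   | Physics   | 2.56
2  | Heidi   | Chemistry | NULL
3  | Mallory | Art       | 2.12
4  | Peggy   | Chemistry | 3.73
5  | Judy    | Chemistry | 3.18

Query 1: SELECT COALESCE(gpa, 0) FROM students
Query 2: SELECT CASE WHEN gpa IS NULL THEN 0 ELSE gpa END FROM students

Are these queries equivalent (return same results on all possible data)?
Yes, equivalent

Both queries return: [(0,), (2.12,), (2.56,), (3.18,), (3.73,)]

Reason: COALESCE vs CASE for NULL handling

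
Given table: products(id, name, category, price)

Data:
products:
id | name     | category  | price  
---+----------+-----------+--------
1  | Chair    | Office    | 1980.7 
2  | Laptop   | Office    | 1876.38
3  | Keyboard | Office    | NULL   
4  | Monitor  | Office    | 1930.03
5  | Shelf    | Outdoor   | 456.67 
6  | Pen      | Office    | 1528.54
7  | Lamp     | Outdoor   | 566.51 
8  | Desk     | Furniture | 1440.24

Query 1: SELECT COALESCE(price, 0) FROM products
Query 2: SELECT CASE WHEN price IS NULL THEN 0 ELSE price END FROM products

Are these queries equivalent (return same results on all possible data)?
Yes, equivalent

Both queries return: [(0,), (456.67,), (566.51,), (1440.24,), (1528.54,), (1876.38,), (1930.03,), (1980.7,)]

Reason: COALESCE vs CASE for NULL handling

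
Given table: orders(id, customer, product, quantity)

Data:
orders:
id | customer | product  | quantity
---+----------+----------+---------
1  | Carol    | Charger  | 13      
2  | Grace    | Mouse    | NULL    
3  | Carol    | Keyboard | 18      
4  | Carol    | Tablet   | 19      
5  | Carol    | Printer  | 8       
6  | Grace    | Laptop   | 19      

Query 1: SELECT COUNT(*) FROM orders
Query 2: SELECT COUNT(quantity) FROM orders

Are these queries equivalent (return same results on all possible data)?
No, not equivalent

Query 1 returns: [(6,)]
Query 2 returns: [(5,)]

Reason: COUNT(*) includes NULLs, COUNT(column) excludes them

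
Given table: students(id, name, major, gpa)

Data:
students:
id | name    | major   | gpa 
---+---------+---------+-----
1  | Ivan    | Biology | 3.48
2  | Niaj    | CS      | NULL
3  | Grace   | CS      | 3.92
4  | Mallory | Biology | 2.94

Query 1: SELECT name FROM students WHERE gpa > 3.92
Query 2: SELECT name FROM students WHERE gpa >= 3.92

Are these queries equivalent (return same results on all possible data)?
No, not equivalent

Query 1 returns: []
Query 2 returns: [('Grace',)]

Reason: > vs >= gives different results when gpa = 3.92 exists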